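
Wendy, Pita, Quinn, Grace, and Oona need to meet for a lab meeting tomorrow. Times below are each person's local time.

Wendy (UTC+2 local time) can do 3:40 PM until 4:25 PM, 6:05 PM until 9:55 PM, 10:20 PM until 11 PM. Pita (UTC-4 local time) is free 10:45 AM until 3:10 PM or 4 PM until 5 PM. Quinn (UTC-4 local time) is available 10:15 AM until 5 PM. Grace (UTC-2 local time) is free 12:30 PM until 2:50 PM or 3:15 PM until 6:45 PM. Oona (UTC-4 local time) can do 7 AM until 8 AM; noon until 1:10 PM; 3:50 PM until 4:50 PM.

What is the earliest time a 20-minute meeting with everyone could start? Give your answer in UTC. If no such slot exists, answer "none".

Wendy in UTC: 13:40-14:25, 16:05-19:55, 20:20-21:00 (subtract 2h to convert from UTC+2).
Pita in UTC: 14:45-19:10, 20:00-21:00 (add 4h to convert from UTC-4).
Quinn in UTC: 14:15-21:00 (add 4h to convert from UTC-4).
Grace in UTC: 14:30-16:50, 17:15-20:45 (add 2h to convert from UTC-2).
Oona in UTC: 11:00-12:00, 16:00-17:10, 19:50-20:50 (add 4h to convert from UTC-4).
Wendy ∩ Pita: 16:05-19:10, 20:20-21:00.
Wendy ∩ Pita ∩ Quinn: 16:05-19:10, 20:20-21:00.
Wendy ∩ Pita ∩ Quinn ∩ Grace: 16:05-16:50, 17:15-19:10, 20:20-20:45.
Wendy ∩ Pita ∩ Quinn ∩ Grace ∩ Oona: 16:05-16:50, 20:20-20:45.
Those are the intersection windows.
The first common window of at least 20 minutes is 16:05-16:50, so the earliest start is 16:05.

16:05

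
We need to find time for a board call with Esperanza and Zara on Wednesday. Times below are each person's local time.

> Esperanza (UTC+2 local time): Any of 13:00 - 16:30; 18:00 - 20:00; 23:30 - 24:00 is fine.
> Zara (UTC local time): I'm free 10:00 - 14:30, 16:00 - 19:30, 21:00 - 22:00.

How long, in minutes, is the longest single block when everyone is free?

210

Esperanza in UTC: 11:00-14:30, 16:00-18:00, 21:30-22:00 (subtract 2h to convert from UTC+2).
Zara in UTC: 10:00-14:30, 16:00-19:30, 21:00-22:00.
Esperanza ∩ Zara: 11:00-14:30, 16:00-18:00, 21:30-22:00.
So the common availability across everyone is 11:00-14:30, 16:00-18:00, 21:30-22:00.
The longest is 11:00-14:30 at 210 minutes.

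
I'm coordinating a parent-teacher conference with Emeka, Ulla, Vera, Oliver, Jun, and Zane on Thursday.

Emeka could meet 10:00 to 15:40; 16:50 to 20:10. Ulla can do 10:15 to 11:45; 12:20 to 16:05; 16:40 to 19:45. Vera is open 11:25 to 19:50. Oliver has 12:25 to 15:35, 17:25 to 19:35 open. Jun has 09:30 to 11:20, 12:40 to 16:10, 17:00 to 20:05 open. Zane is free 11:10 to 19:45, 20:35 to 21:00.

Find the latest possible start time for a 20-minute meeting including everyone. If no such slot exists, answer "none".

19:15

Emeka ∩ Ulla: 10:15-11:45, 12:20-15:40, 16:50-19:45.
Emeka ∩ Ulla ∩ Vera: 11:25-11:45, 12:20-15:40, 16:50-19:45.
Emeka ∩ Ulla ∩ Vera ∩ Oliver: 12:25-15:35, 17:25-19:35.
Emeka ∩ Ulla ∩ Vera ∩ Oliver ∩ Jun: 12:40-15:35, 17:25-19:35.
Emeka ∩ Ulla ∩ Vera ∩ Oliver ∩ Jun ∩ Zane: 12:40-15:35, 17:25-19:35.
The last common window of at least 20 minutes is 17:25-19:35; a 20-minute meeting can start as late as 19:15 and still end by 19:35.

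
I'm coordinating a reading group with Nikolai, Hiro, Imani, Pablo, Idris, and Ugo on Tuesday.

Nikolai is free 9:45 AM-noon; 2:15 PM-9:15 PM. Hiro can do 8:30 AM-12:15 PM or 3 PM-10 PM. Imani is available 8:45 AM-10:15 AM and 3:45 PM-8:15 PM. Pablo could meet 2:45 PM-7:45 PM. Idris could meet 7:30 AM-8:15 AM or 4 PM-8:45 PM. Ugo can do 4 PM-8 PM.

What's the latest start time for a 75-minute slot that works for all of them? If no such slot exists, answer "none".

Nikolai ∩ Hiro: 09:45-12:00, 15:00-21:15.
Nikolai ∩ Hiro ∩ Imani: 09:45-10:15, 15:45-20:15.
Nikolai ∩ Hiro ∩ Imani ∩ Pablo: 15:45-19:45.
Nikolai ∩ Hiro ∩ Imani ∩ Pablo ∩ Idris: 16:00-19:45.
Nikolai ∩ Hiro ∩ Imani ∩ Pablo ∩ Idris ∩ Ugo: 16:00-19:45.
The last common window of at least 75 minutes is 16:00-19:45; a 75-minute meeting can start as late as 18:30 and still end by 19:45.

18:30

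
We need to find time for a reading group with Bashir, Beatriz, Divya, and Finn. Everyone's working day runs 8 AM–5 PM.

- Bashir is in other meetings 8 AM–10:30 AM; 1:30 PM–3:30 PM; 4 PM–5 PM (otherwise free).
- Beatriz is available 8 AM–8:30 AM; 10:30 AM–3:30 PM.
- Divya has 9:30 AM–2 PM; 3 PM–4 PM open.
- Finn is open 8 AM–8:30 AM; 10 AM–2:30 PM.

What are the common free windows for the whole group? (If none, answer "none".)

10:30-13:30

Bashir free: 10:30-13:30, 15:30-16:00 (invert busy blocks within the working day).
Beatriz free: 08:00-08:30, 10:30-15:30.
Divya free: 09:30-14:00, 15:00-16:00.
Finn free: 08:00-08:30, 10:00-14:30.
Bashir ∩ Beatriz: 10:30-13:30.
Bashir ∩ Beatriz ∩ Divya: 10:30-13:30.
Bashir ∩ Beatriz ∩ Divya ∩ Finn: 10:30-13:30.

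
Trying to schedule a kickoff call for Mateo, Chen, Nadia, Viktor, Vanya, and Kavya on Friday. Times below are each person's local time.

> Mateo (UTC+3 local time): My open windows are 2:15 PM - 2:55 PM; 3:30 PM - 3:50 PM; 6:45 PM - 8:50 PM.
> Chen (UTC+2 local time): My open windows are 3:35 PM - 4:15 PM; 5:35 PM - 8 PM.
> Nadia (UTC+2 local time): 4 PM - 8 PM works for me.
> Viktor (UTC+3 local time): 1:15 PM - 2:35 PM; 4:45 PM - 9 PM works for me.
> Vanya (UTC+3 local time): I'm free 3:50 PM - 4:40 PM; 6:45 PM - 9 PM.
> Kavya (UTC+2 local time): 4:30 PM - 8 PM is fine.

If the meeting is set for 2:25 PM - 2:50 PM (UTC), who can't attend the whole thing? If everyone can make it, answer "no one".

Chen, Kavya, Mateo, Vanya

Mateo in UTC: 11:15-11:55, 12:30-12:50, 15:45-17:50 (subtract 3h to convert from UTC+3).
Chen in UTC: 13:35-14:15, 15:35-18:00 (subtract 2h to convert from UTC+2).
Nadia in UTC: 14:00-18:00 (subtract 2h to convert from UTC+2).
Viktor in UTC: 10:15-11:35, 13:45-18:00 (subtract 3h to convert from UTC+3).
Vanya in UTC: 12:50-13:40, 15:45-18:00 (subtract 3h to convert from UTC+3).
Kavya in UTC: 14:30-18:00 (subtract 2h to convert from UTC+2).
Mateo: not fully free for 14:25-14:50. Chen: not fully free for 14:25-14:50. Nadia: free for 14:25-14:50. Viktor: free for 14:25-14:50. Vanya: not fully free for 14:25-14:50. Kavya: not fully free for 14:25-14:50.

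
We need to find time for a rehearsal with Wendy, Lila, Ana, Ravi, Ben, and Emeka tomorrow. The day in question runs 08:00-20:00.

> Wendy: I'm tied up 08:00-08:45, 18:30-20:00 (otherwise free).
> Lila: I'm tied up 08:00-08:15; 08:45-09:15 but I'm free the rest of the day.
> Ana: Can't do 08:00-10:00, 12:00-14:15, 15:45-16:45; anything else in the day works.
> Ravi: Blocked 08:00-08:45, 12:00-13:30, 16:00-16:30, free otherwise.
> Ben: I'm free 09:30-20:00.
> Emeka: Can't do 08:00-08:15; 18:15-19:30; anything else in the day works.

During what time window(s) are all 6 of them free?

Wendy free: 08:45-18:30 (invert busy blocks within the working day).
Lila free: 08:15-08:45, 09:15-20:00 (invert busy blocks within the working day).
Ana free: 10:00-12:00, 14:15-15:45, 16:45-20:00 (invert busy blocks within the working day).
Ravi free: 08:45-12:00, 13:30-16:00, 16:30-20:00 (invert busy blocks within the working day).
Ben free: 09:30-20:00.
Emeka free: 08:15-18:15, 19:30-20:00 (invert busy blocks within the working day).
Wendy ∩ Lila: 09:15-18:30.
Wendy ∩ Lila ∩ Ana: 10:00-12:00, 14:15-15:45, 16:45-18:30.
Wendy ∩ Lila ∩ Ana ∩ Ravi: 10:00-12:00, 14:15-15:45, 16:45-18:30.
Wendy ∩ Lila ∩ Ana ∩ Ravi ∩ Ben: 10:00-12:00, 14:15-15:45, 16:45-18:30.
Wendy ∩ Lila ∩ Ana ∩ Ravi ∩ Ben ∩ Emeka: 10:00-12:00, 14:15-15:45, 16:45-18:15.

10:00-12:00, 14:15-15:45, 16:45-18:15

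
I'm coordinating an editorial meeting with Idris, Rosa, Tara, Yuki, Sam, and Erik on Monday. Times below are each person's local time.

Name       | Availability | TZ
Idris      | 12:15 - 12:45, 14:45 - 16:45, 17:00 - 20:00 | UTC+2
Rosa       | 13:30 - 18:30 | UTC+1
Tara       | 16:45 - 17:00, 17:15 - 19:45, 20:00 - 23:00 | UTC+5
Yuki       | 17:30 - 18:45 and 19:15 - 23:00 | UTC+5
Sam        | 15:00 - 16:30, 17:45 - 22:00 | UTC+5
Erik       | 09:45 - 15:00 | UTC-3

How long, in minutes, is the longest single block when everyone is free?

Idris in UTC: 10:15-10:45, 12:45-14:45, 15:00-18:00 (subtract 2h to convert from UTC+2).
Rosa in UTC: 12:30-17:30 (subtract 1h to convert from UTC+1).
Tara in UTC: 11:45-12:00, 12:15-14:45, 15:00-18:00 (subtract 5h to convert from UTC+5).
Yuki in UTC: 12:30-13:45, 14:15-18:00 (subtract 5h to convert from UTC+5).
Sam in UTC: 10:00-11:30, 12:45-17:00 (subtract 5h to convert from UTC+5).
Erik in UTC: 12:45-18:00 (add 3h to convert from UTC-3).
Idris ∩ Rosa: 12:45-14:45, 15:00-17:30.
Idris ∩ Rosa ∩ Tara: 12:45-14:45, 15:00-17:30.
Idris ∩ Rosa ∩ Tara ∩ Yuki: 12:45-13:45, 14:15-14:45, 15:00-17:30.
Idris ∩ Rosa ∩ Tara ∩ Yuki ∩ Sam: 12:45-13:45, 14:15-14:45, 15:00-17:00.
Idris ∩ Rosa ∩ Tara ∩ Yuki ∩ Sam ∩ Erik: 12:45-13:45, 14:15-14:45, 15:00-17:00.
Those are the intersection windows.
The longest is 15:00-17:00 at 120 minutes.

120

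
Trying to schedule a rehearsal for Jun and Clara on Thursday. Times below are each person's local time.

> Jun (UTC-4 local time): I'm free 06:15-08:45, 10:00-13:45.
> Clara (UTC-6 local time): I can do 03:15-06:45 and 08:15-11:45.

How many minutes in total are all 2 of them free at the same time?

Jun in UTC: 10:15-12:45, 14:00-17:45 (add 4h to convert from UTC-4).
Clara in UTC: 09:15-12:45, 14:15-17:45 (add 6h to convert from UTC-6).
Jun ∩ Clara: 10:15-12:45, 14:15-17:45.
Summing the common windows: 150 + 210 = 360 minutes.

360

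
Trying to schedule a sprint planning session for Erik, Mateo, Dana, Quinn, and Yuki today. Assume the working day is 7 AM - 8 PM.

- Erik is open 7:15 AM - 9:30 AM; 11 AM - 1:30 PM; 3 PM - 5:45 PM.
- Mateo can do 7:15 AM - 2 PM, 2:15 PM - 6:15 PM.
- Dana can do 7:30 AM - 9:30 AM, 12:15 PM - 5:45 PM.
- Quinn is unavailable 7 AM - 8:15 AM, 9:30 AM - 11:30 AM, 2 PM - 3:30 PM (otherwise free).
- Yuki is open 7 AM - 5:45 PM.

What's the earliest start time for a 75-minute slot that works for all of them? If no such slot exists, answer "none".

Erik free: 07:15-09:30, 11:00-13:30, 15:00-17:45.
Mateo free: 07:15-14:00, 14:15-18:15.
Dana free: 07:30-09:30, 12:15-17:45.
Quinn free: 08:15-09:30, 11:30-14:00, 15:30-20:00 (invert busy blocks within the working day).
Yuki free: 07:00-17:45.
Erik ∩ Mateo: 07:15-09:30, 11:00-13:30, 15:00-17:45.
Erik ∩ Mateo ∩ Dana: 07:30-09:30, 12:15-13:30, 15:00-17:45.
Erik ∩ Mateo ∩ Dana ∩ Quinn: 08:15-09:30, 12:15-13:30, 15:30-17:45.
Erik ∩ Mateo ∩ Dana ∩ Quinn ∩ Yuki: 08:15-09:30, 12:15-13:30, 15:30-17:45.
So the common availability across everyone is 08:15-09:30, 12:15-13:30, 15:30-17:45.
The first common window of at least 75 minutes is 08:15-09:30, so the earliest start is 08:15.

08:15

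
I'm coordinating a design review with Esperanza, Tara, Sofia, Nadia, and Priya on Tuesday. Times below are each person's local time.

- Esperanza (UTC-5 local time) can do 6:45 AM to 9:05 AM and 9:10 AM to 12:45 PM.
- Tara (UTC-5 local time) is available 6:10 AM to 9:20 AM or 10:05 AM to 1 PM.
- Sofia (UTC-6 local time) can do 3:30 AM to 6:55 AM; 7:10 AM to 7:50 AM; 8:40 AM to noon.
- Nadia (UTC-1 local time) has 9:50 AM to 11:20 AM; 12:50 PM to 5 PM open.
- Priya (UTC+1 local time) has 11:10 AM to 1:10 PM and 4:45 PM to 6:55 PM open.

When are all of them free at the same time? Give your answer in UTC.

11:45-12:10, 15:45-17:45

Esperanza in UTC: 11:45-14:05, 14:10-17:45 (add 5h to convert from UTC-5).
Tara in UTC: 11:10-14:20, 15:05-18:00 (add 5h to convert from UTC-5).
Sofia in UTC: 09:30-12:55, 13:10-13:50, 14:40-18:00 (add 6h to convert from UTC-6).
Nadia in UTC: 10:50-12:20, 13:50-18:00 (add 1h to convert from UTC-1).
Priya in UTC: 10:10-12:10, 15:45-17:55 (subtract 1h to convert from UTC+1).
Esperanza ∩ Tara: 11:45-14:05, 14:10-14:20, 15:05-17:45.
Esperanza ∩ Tara ∩ Sofia: 11:45-12:55, 13:10-13:50, 15:05-17:45.
Esperanza ∩ Tara ∩ Sofia ∩ Nadia: 11:45-12:20, 15:05-17:45.
Esperanza ∩ Tara ∩ Sofia ∩ Nadia ∩ Priya: 11:45-12:10, 15:45-17:45.
So the common availability across everyone is 11:45-12:10, 15:45-17:45.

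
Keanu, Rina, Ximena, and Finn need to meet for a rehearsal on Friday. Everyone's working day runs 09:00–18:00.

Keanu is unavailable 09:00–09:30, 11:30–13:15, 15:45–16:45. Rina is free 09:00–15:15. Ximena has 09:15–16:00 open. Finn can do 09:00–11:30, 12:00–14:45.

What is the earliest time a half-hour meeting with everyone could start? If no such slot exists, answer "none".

09:30

Keanu free: 09:30-11:30, 13:15-15:45, 16:45-18:00 (invert busy blocks within the working day).
Rina free: 09:00-15:15.
Ximena free: 09:15-16:00.
Finn free: 09:00-11:30, 12:00-14:45.
Keanu ∩ Rina: 09:30-11:30, 13:15-15:15.
Keanu ∩ Rina ∩ Ximena: 09:30-11:30, 13:15-15:15.
Keanu ∩ Rina ∩ Ximena ∩ Finn: 09:30-11:30, 13:15-14:45.
The first common window of at least 30 minutes is 09:30-11:30, so the earliest start is 09:30.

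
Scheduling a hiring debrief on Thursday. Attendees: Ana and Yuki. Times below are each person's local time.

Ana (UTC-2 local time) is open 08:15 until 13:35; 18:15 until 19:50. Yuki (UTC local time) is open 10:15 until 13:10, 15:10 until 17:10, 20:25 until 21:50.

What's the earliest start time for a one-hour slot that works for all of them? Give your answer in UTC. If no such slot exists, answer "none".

Ana in UTC: 10:15-15:35, 20:15-21:50 (add 2h to convert from UTC-2).
Yuki in UTC: 10:15-13:10, 15:10-17:10, 20:25-21:50.
Ana ∩ Yuki: 10:15-13:10, 15:10-15:35, 20:25-21:50.
Those are the intersection windows.
The first common window of at least 60 minutes is 10:15-13:10, so the earliest start is 10:15.

10:15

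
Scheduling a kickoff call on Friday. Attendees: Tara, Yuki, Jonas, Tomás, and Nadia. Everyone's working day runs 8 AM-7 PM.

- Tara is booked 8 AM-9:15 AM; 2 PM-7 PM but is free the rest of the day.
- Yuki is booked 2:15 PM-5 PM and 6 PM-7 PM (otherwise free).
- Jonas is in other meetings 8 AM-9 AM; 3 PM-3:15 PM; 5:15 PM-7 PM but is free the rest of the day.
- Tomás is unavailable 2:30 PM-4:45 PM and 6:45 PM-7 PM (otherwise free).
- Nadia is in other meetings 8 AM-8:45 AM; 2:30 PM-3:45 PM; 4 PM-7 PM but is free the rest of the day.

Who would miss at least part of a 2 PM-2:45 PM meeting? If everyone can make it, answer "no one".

Nadia, Tara, Tomás, Yuki

Tara free: 09:15-14:00 (invert busy blocks within the working day).
Yuki free: 08:00-14:15, 17:00-18:00 (invert busy blocks within the working day).
Jonas free: 09:00-15:00, 15:15-17:15 (invert busy blocks within the working day).
Tomás free: 08:00-14:30, 16:45-18:45 (invert busy blocks within the working day).
Nadia free: 08:45-14:30, 15:45-16:00 (invert busy blocks within the working day).
Tara: not fully free for 14:00-14:45. Yuki: not fully free for 14:00-14:45. Jonas: free for 14:00-14:45. Tomás: not fully free for 14:00-14:45. Nadia: not fully free for 14:00-14:45.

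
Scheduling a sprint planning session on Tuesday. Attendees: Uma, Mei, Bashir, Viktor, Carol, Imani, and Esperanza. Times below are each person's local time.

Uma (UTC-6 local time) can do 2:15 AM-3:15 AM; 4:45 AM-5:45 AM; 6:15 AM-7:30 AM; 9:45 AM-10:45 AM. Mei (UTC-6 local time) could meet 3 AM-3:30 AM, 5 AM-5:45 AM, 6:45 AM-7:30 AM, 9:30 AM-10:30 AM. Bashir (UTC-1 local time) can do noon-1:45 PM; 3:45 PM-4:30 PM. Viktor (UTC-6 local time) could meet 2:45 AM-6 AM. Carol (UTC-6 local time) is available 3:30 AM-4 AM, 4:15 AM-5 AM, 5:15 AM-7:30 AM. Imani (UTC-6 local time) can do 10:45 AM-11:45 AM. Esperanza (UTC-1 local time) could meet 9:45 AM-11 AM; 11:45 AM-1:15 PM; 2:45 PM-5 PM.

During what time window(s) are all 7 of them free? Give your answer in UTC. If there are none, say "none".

Uma in UTC: 08:15-09:15, 10:45-11:45, 12:15-13:30, 15:45-16:45 (add 6h to convert from UTC-6).
Mei in UTC: 09:00-09:30, 11:00-11:45, 12:45-13:30, 15:30-16:30 (add 6h to convert from UTC-6).
Bashir in UTC: 13:00-14:45, 16:45-17:30 (add 1h to convert from UTC-1).
Viktor in UTC: 08:45-12:00 (add 6h to convert from UTC-6).
Carol in UTC: 09:30-10:00, 10:15-11:00, 11:15-13:30 (add 6h to convert from UTC-6).
Imani in UTC: 16:45-17:45 (add 6h to convert from UTC-6).
Esperanza in UTC: 10:45-12:00, 12:45-14:15, 15:45-18:00 (add 1h to convert from UTC-1).
Uma ∩ Mei: 09:00-09:15, 11:00-11:45, 12:45-13:30, 15:45-16:30.
Uma ∩ Mei ∩ Bashir: 13:00-13:30.
Uma ∩ Mei ∩ Bashir ∩ Viktor: ∅.
Uma ∩ Mei ∩ Bashir ∩ Viktor ∩ Carol: ∅.
Uma ∩ Mei ∩ Bashir ∩ Viktor ∩ Carol ∩ Imani: ∅.
Uma ∩ Mei ∩ Bashir ∩ Viktor ∩ Carol ∩ Imani ∩ Esperanza: ∅.
There is no time when everyone is free.

none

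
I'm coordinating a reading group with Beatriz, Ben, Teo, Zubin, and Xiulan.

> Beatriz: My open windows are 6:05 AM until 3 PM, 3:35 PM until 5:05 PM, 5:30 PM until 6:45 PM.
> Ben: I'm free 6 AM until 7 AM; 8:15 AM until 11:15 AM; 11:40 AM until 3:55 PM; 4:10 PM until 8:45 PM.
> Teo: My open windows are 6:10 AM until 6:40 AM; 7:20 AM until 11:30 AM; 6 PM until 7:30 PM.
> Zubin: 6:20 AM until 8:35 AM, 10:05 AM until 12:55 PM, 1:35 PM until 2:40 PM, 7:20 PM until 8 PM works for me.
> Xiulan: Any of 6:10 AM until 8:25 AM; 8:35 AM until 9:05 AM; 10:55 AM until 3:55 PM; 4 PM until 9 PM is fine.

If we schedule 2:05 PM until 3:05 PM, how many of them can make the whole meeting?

Ben and Xiulan can make the full 14:05-15:05 slot — that's 2.

2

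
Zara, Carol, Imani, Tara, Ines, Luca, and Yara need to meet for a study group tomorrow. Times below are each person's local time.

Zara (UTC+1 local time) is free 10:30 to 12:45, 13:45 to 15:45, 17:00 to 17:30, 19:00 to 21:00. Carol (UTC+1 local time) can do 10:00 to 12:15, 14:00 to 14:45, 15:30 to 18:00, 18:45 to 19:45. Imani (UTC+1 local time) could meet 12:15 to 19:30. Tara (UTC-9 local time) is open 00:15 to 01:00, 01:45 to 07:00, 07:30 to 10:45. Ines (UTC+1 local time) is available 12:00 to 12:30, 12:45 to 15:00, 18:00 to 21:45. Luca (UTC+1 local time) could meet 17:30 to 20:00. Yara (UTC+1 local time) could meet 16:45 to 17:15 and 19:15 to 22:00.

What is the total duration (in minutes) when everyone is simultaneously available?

15

Zara in UTC: 09:30-11:45, 12:45-14:45, 16:00-16:30, 18:00-20:00 (subtract 1h to convert from UTC+1).
Carol in UTC: 09:00-11:15, 13:00-13:45, 14:30-17:00, 17:45-18:45 (subtract 1h to convert from UTC+1).
Imani in UTC: 11:15-18:30 (subtract 1h to convert from UTC+1).
Tara in UTC: 09:15-10:00, 10:45-16:00, 16:30-19:45 (add 9h to convert from UTC-9).
Ines in UTC: 11:00-11:30, 11:45-14:00, 17:00-20:45 (subtract 1h to convert from UTC+1).
Luca in UTC: 16:30-19:00 (subtract 1h to convert from UTC+1).
Yara in UTC: 15:45-16:15, 18:15-21:00 (subtract 1h to convert from UTC+1).
Zara ∩ Carol: 09:30-11:15, 13:00-13:45, 14:30-14:45, 16:00-16:30, 18:00-18:45.
Zara ∩ Carol ∩ Imani: 13:00-13:45, 14:30-14:45, 16:00-16:30, 18:00-18:30.
Zara ∩ Carol ∩ Imani ∩ Tara: 13:00-13:45, 14:30-14:45, 18:00-18:30.
Zara ∩ Carol ∩ Imani ∩ Tara ∩ Ines: 13:00-13:45, 18:00-18:30.
Zara ∩ Carol ∩ Imani ∩ Tara ∩ Ines ∩ Luca: 18:00-18:30.
Zara ∩ Carol ∩ Imani ∩ Tara ∩ Ines ∩ Luca ∩ Yara: 18:15-18:30.
That's a single block of 15 minutes.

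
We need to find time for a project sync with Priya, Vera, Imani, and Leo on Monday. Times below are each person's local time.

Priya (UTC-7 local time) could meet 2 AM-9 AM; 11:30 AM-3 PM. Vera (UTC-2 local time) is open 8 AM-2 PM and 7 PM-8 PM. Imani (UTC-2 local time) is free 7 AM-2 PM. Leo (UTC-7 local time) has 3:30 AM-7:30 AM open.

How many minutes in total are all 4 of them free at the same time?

Priya in UTC: 09:00-16:00, 18:30-22:00 (add 7h to convert from UTC-7).
Vera in UTC: 10:00-16:00, 21:00-22:00 (add 2h to convert from UTC-2).
Imani in UTC: 09:00-16:00 (add 2h to convert from UTC-2).
Leo in UTC: 10:30-14:30 (add 7h to convert from UTC-7).
Priya ∩ Vera: 10:00-16:00, 21:00-22:00.
Priya ∩ Vera ∩ Imani: 10:00-16:00.
Priya ∩ Vera ∩ Imani ∩ Leo: 10:30-14:30.
That's a single block of 240 minutes.

240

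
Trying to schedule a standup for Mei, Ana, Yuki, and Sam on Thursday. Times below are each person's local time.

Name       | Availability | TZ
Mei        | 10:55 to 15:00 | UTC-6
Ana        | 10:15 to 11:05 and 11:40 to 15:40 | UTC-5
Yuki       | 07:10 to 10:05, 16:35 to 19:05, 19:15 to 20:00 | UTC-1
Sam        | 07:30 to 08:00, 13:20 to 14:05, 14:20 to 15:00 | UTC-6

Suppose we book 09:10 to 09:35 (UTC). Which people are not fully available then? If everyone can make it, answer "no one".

Mei in UTC: 16:55-21:00 (add 6h to convert from UTC-6).
Ana in UTC: 15:15-16:05, 16:40-20:40 (add 5h to convert from UTC-5).
Yuki in UTC: 08:10-11:05, 17:35-20:05, 20:15-21:00 (add 1h to convert from UTC-1).
Sam in UTC: 13:30-14:00, 19:20-20:05, 20:20-21:00 (add 6h to convert from UTC-6).
Mei: not fully free for 09:10-09:35. Ana: not fully free for 09:10-09:35. Yuki: free for 09:10-09:35. Sam: not fully free for 09:10-09:35.

Ana, Mei, Sam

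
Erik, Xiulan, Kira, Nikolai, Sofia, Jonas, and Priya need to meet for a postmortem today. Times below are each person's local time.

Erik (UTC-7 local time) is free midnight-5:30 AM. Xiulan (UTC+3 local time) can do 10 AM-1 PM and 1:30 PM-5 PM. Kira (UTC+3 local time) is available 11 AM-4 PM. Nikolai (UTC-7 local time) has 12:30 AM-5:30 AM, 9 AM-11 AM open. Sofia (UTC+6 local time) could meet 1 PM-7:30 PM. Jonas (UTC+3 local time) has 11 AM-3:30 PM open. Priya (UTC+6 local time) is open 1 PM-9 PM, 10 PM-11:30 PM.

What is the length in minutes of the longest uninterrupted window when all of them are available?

120

Erik in UTC: 07:00-12:30 (add 7h to convert from UTC-7).
Xiulan in UTC: 07:00-10:00, 10:30-14:00 (subtract 3h to convert from UTC+3).
Kira in UTC: 08:00-13:00 (subtract 3h to convert from UTC+3).
Nikolai in UTC: 07:30-12:30, 16:00-18:00 (add 7h to convert from UTC-7).
Sofia in UTC: 07:00-13:30 (subtract 6h to convert from UTC+6).
Jonas in UTC: 08:00-12:30 (subtract 3h to convert from UTC+3).
Priya in UTC: 07:00-15:00, 16:00-17:30 (subtract 6h to convert from UTC+6).
Erik ∩ Xiulan: 07:00-10:00, 10:30-12:30.
Erik ∩ Xiulan ∩ Kira: 08:00-10:00, 10:30-12:30.
Erik ∩ Xiulan ∩ Kira ∩ Nikolai: 08:00-10:00, 10:30-12:30.
Erik ∩ Xiulan ∩ Kira ∩ Nikolai ∩ Sofia: 08:00-10:00, 10:30-12:30.
Erik ∩ Xiulan ∩ Kira ∩ Nikolai ∩ Sofia ∩ Jonas: 08:00-10:00, 10:30-12:30.
Erik ∩ Xiulan ∩ Kira ∩ Nikolai ∩ Sofia ∩ Jonas ∩ Priya: 08:00-10:00, 10:30-12:30.
So the common availability across everyone is 08:00-10:00, 10:30-12:30.
The longest is 08:00-10:00 at 120 minutes.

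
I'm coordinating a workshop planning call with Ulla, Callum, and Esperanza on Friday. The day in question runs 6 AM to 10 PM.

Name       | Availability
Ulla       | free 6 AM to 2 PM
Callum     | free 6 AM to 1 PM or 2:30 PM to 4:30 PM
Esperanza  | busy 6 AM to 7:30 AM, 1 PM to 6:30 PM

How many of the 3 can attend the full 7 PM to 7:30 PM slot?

Ulla free: 06:00-14:00.
Callum free: 06:00-13:00, 14:30-16:30.
Esperanza free: 07:30-13:00, 18:30-22:00 (invert busy blocks within the working day).
Esperanza can make the full 19:00-19:30 slot — that's 1.

1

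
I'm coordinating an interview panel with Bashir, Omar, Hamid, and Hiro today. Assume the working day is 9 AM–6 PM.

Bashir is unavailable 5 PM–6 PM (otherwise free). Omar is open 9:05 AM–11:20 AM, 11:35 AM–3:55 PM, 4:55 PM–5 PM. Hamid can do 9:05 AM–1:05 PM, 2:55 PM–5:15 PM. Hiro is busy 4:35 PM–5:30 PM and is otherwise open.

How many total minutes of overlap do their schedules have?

285

Bashir free: 09:00-17:00 (invert busy blocks within the working day).
Omar free: 09:05-11:20, 11:35-15:55, 16:55-17:00.
Hamid free: 09:05-13:05, 14:55-17:15.
Hiro free: 09:00-16:35, 17:30-18:00 (invert busy blocks within the working day).
Bashir ∩ Omar: 09:05-11:20, 11:35-15:55, 16:55-17:00.
Bashir ∩ Omar ∩ Hamid: 09:05-11:20, 11:35-13:05, 14:55-15:55, 16:55-17:00.
Bashir ∩ Omar ∩ Hamid ∩ Hiro: 09:05-11:20, 11:35-13:05, 14:55-15:55.
So the common availability across everyone is 09:05-11:20, 11:35-13:05, 14:55-15:55.
Summing the common windows: 135 + 90 + 60 = 285 minutes.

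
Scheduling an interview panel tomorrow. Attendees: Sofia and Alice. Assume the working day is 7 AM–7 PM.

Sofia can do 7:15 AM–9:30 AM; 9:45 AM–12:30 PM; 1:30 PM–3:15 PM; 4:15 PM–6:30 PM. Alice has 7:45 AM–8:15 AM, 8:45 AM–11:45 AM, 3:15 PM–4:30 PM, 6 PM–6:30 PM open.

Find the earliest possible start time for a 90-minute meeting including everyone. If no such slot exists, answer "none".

09:45

Sofia ∩ Alice: 07:45-08:15, 08:45-09:30, 09:45-11:45, 16:15-16:30, 18:00-18:30.
Those are the intersection windows.
The first common window of at least 90 minutes is 09:45-11:45, so the earliest start is 09:45.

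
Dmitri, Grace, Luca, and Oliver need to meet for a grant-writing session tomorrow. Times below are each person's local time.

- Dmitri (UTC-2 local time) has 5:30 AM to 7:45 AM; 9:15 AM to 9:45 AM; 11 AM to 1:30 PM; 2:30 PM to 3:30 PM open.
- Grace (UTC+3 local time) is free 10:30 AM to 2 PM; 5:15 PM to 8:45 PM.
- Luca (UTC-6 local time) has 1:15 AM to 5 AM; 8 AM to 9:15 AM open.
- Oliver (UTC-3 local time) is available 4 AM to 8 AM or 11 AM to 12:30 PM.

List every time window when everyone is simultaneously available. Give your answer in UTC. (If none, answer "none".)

Dmitri in UTC: 07:30-09:45, 11:15-11:45, 13:00-15:30, 16:30-17:30 (add 2h to convert from UTC-2).
Grace in UTC: 07:30-11:00, 14:15-17:45 (subtract 3h to convert from UTC+3).
Luca in UTC: 07:15-11:00, 14:00-15:15 (add 6h to convert from UTC-6).
Oliver in UTC: 07:00-11:00, 14:00-15:30 (add 3h to convert from UTC-3).
Dmitri ∩ Grace: 07:30-09:45, 14:15-15:30, 16:30-17:30.
Dmitri ∩ Grace ∩ Luca: 07:30-09:45, 14:15-15:15.
Dmitri ∩ Grace ∩ Luca ∩ Oliver: 07:30-09:45, 14:15-15:15.

07:30-09:45, 14:15-15:15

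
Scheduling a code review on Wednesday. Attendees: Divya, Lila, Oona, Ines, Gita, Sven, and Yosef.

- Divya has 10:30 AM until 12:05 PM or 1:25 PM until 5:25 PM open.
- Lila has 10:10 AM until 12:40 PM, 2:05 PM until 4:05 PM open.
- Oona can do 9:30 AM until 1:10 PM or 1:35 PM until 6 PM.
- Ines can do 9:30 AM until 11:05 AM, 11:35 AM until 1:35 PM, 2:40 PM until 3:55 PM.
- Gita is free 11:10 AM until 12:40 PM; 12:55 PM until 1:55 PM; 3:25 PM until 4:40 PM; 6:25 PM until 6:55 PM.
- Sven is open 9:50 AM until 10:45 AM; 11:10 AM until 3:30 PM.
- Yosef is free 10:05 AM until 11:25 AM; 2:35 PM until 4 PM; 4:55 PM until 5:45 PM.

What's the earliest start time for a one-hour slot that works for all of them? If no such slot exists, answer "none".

Divya ∩ Lila: 10:30-12:05, 14:05-16:05.
Divya ∩ Lila ∩ Oona: 10:30-12:05, 14:05-16:05.
Divya ∩ Lila ∩ Oona ∩ Ines: 10:30-11:05, 11:35-12:05, 14:40-15:55.
Divya ∩ Lila ∩ Oona ∩ Ines ∩ Gita: 11:35-12:05, 15:25-15:55.
Divya ∩ Lila ∩ Oona ∩ Ines ∩ Gita ∩ Sven: 11:35-12:05, 15:25-15:30.
Divya ∩ Lila ∩ Oona ∩ Ines ∩ Gita ∩ Sven ∩ Yosef: 15:25-15:30.
No common window is at least 60 minutes long.

none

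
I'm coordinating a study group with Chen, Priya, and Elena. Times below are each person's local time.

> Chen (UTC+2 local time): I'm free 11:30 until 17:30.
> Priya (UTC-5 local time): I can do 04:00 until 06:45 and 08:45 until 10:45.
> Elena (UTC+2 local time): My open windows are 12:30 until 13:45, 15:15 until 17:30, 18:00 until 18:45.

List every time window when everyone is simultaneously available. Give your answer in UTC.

10:30-11:45, 13:45-15:30

Chen in UTC: 09:30-15:30 (subtract 2h to convert from UTC+2).
Priya in UTC: 09:00-11:45, 13:45-15:45 (add 5h to convert from UTC-5).
Elena in UTC: 10:30-11:45, 13:15-15:30, 16:00-16:45 (subtract 2h to convert from UTC+2).
Chen ∩ Priya: 09:30-11:45, 13:45-15:30.
Chen ∩ Priya ∩ Elena: 10:30-11:45, 13:45-15:30.
So the common availability across everyone is 10:30-11:45, 13:45-15:30.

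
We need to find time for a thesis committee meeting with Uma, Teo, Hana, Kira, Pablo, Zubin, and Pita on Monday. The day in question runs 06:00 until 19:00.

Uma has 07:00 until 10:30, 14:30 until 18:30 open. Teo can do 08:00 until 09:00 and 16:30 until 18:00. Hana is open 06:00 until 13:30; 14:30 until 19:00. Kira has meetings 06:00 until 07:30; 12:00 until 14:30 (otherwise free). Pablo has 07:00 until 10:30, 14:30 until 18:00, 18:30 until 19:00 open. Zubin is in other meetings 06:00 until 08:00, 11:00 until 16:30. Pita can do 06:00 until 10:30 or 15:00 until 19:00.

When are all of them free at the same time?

08:00-09:00, 16:30-18:00

Uma free: 07:00-10:30, 14:30-18:30.
Teo free: 08:00-09:00, 16:30-18:00.
Hana free: 06:00-13:30, 14:30-19:00.
Kira free: 07:30-12:00, 14:30-19:00 (invert busy blocks within the working day).
Pablo free: 07:00-10:30, 14:30-18:00, 18:30-19:00.
Zubin free: 08:00-11:00, 16:30-19:00 (invert busy blocks within the working day).
Pita free: 06:00-10:30, 15:00-19:00.
Uma ∩ Teo: 08:00-09:00, 16:30-18:00.
Uma ∩ Teo ∩ Hana: 08:00-09:00, 16:30-18:00.
Uma ∩ Teo ∩ Hana ∩ Kira: 08:00-09:00, 16:30-18:00.
Uma ∩ Teo ∩ Hana ∩ Kira ∩ Pablo: 08:00-09:00, 16:30-18:00.
Uma ∩ Teo ∩ Hana ∩ Kira ∩ Pablo ∩ Zubin: 08:00-09:00, 16:30-18:00.
Uma ∩ Teo ∩ Hana ∩ Kira ∩ Pablo ∩ Zubin ∩ Pita: 08:00-09:00, 16:30-18:00.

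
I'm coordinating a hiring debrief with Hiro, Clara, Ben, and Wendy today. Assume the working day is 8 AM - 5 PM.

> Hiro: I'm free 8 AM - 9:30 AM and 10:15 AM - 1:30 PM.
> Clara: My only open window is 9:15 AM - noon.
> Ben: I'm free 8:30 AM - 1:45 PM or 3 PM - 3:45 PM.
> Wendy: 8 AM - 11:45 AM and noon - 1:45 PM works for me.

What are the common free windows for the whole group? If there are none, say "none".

09:15-09:30, 10:15-11:45

Hiro ∩ Clara: 09:15-09:30, 10:15-12:00.
Hiro ∩ Clara ∩ Ben: 09:15-09:30, 10:15-12:00.
Hiro ∩ Clara ∩ Ben ∩ Wendy: 09:15-09:30, 10:15-11:45.
So the common availability across everyone is 09:15-09:30, 10:15-11:45.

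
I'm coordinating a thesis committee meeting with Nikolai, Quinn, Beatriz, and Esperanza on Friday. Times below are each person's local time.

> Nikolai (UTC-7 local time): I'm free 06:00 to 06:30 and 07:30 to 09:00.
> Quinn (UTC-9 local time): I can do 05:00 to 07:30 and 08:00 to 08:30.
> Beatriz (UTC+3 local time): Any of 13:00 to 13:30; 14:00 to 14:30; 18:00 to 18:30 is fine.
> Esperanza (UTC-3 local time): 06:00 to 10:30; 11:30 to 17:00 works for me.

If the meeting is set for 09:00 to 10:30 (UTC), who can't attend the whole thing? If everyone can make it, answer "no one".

Beatriz, Nikolai, Quinn

Nikolai in UTC: 13:00-13:30, 14:30-16:00 (add 7h to convert from UTC-7).
Quinn in UTC: 14:00-16:30, 17:00-17:30 (add 9h to convert from UTC-9).
Beatriz in UTC: 10:00-10:30, 11:00-11:30, 15:00-15:30 (subtract 3h to convert from UTC+3).
Esperanza in UTC: 09:00-13:30, 14:30-20:00 (add 3h to convert from UTC-3).
Nikolai: not fully free for 09:00-10:30. Quinn: not fully free for 09:00-10:30. Beatriz: not fully free for 09:00-10:30. Esperanza: free for 09:00-10:30.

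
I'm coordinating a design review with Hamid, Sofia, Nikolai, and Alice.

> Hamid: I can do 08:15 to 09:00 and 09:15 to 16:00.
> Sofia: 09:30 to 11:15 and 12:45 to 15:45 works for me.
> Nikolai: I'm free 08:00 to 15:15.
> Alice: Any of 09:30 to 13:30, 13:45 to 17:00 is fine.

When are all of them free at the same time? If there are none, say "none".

09:30-11:15, 12:45-13:30, 13:45-15:15

Hamid ∩ Sofia: 09:30-11:15, 12:45-15:45.
Hamid ∩ Sofia ∩ Nikolai: 09:30-11:15, 12:45-15:15.
Hamid ∩ Sofia ∩ Nikolai ∩ Alice: 09:30-11:15, 12:45-13:30, 13:45-15:15.
So the common availability across everyone is 09:30-11:15, 12:45-13:30, 13:45-15:15.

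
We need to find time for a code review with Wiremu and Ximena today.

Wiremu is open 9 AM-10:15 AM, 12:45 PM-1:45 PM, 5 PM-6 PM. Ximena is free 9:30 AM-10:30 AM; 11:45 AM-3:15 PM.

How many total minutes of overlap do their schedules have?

105

Wiremu ∩ Ximena: 09:30-10:15, 12:45-13:45.
Summing the common windows: 45 + 60 = 105 minutes.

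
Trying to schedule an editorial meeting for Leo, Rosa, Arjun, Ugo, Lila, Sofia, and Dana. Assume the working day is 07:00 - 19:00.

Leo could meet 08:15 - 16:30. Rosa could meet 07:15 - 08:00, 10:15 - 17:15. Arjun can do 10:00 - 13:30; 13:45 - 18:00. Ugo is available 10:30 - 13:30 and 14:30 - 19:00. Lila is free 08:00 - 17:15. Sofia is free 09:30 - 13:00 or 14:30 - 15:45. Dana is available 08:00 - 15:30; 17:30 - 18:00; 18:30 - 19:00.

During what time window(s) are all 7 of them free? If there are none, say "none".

Leo ∩ Rosa: 10:15-16:30.
Leo ∩ Rosa ∩ Arjun: 10:15-13:30, 13:45-16:30.
Leo ∩ Rosa ∩ Arjun ∩ Ugo: 10:30-13:30, 14:30-16:30.
Leo ∩ Rosa ∩ Arjun ∩ Ugo ∩ Lila: 10:30-13:30, 14:30-16:30.
Leo ∩ Rosa ∩ Arjun ∩ Ugo ∩ Lila ∩ Sofia: 10:30-13:00, 14:30-15:45.
Leo ∩ Rosa ∩ Arjun ∩ Ugo ∩ Lila ∩ Sofia ∩ Dana: 10:30-13:00, 14:30-15:30.

10:30-13:00, 14:30-15:30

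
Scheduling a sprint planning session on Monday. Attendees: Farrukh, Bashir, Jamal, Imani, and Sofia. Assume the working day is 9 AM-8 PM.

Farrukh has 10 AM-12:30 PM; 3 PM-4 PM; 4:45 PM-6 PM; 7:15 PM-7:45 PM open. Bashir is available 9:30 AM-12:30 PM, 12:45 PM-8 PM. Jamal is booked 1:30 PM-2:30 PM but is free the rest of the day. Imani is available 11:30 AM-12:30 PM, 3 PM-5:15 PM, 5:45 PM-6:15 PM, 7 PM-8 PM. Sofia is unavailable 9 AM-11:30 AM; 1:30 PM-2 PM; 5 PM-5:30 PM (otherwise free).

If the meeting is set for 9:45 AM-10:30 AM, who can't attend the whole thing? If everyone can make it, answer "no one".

Farrukh, Imani, Sofia

Farrukh free: 10:00-12:30, 15:00-16:00, 16:45-18:00, 19:15-19:45.
Bashir free: 09:30-12:30, 12:45-20:00.
Jamal free: 09:00-13:30, 14:30-20:00 (invert busy blocks within the working day).
Imani free: 11:30-12:30, 15:00-17:15, 17:45-18:15, 19:00-20:00.
Sofia free: 11:30-13:30, 14:00-17:00, 17:30-20:00 (invert busy blocks within the working day).
Farrukh: not fully free for 09:45-10:30. Bashir: free for 09:45-10:30. Jamal: free for 09:45-10:30. Imani: not fully free for 09:45-10:30. Sofia: not fully free for 09:45-10:30.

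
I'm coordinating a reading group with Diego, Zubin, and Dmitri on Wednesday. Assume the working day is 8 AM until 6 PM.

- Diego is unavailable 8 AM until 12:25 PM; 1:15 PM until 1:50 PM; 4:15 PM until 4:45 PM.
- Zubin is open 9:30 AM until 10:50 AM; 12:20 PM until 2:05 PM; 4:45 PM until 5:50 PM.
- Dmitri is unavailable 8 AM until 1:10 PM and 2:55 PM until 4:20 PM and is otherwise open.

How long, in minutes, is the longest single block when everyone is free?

65

Diego free: 12:25-13:15, 13:50-16:15, 16:45-18:00 (invert busy blocks within the working day).
Zubin free: 09:30-10:50, 12:20-14:05, 16:45-17:50.
Dmitri free: 13:10-14:55, 16:20-18:00 (invert busy blocks within the working day).
Diego ∩ Zubin: 12:25-13:15, 13:50-14:05, 16:45-17:50.
Diego ∩ Zubin ∩ Dmitri: 13:10-13:15, 13:50-14:05, 16:45-17:50.
So the common availability across everyone is 13:10-13:15, 13:50-14:05, 16:45-17:50.
The longest is 16:45-17:50 at 65 minutes.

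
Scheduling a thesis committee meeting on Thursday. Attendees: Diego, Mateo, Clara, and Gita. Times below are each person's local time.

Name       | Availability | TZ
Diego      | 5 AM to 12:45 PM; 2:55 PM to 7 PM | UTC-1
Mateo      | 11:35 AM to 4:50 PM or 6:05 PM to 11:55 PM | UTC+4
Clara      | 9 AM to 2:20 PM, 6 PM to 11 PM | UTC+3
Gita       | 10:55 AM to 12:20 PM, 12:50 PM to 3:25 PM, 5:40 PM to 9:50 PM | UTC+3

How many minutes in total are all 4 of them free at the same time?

350

Diego in UTC: 06:00-13:45, 15:55-20:00 (add 1h to convert from UTC-1).
Mateo in UTC: 07:35-12:50, 14:05-19:55 (subtract 4h to convert from UTC+4).
Clara in UTC: 06:00-11:20, 15:00-20:00 (subtract 3h to convert from UTC+3).
Gita in UTC: 07:55-09:20, 09:50-12:25, 14:40-18:50 (subtract 3h to convert from UTC+3).
Diego ∩ Mateo: 07:35-12:50, 15:55-19:55.
Diego ∩ Mateo ∩ Clara: 07:35-11:20, 15:55-19:55.
Diego ∩ Mateo ∩ Clara ∩ Gita: 07:55-09:20, 09:50-11:20, 15:55-18:50.
Summing the common windows: 85 + 90 + 175 = 350 minutes.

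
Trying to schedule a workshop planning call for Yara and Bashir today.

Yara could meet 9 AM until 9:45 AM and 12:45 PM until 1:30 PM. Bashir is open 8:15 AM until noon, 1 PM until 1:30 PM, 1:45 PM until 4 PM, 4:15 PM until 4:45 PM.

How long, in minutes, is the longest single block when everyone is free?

45

Yara ∩ Bashir: 09:00-09:45, 13:00-13:30.
The longest is 09:00-09:45 at 45 minutes.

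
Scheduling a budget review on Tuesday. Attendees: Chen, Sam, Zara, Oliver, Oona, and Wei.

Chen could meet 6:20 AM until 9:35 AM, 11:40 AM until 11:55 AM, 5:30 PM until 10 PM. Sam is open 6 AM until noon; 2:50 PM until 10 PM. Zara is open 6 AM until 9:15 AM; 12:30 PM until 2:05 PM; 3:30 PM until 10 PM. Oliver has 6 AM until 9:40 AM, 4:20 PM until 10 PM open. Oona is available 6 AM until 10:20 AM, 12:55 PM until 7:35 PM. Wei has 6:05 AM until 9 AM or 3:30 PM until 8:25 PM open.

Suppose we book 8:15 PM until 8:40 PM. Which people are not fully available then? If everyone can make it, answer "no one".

Chen: free for 20:15-20:40. Sam: free for 20:15-20:40. Zara: free for 20:15-20:40. Oliver: free for 20:15-20:40. Oona: not fully free for 20:15-20:40. Wei: not fully free for 20:15-20:40.

Oona, Wei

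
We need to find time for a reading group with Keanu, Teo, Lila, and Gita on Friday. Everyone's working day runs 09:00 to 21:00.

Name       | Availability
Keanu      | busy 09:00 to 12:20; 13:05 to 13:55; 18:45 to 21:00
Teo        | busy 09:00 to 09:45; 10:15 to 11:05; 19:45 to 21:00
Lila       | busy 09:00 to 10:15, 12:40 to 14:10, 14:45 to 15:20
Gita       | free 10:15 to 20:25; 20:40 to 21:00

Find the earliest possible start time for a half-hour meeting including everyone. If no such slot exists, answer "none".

14:10

Keanu free: 12:20-13:05, 13:55-18:45 (invert busy blocks within the working day).
Teo free: 09:45-10:15, 11:05-19:45 (invert busy blocks within the working day).
Lila free: 10:15-12:40, 14:10-14:45, 15:20-21:00 (invert busy blocks within the working day).
Gita free: 10:15-20:25, 20:40-21:00.
Keanu ∩ Teo: 12:20-13:05, 13:55-18:45.
Keanu ∩ Teo ∩ Lila: 12:20-12:40, 14:10-14:45, 15:20-18:45.
Keanu ∩ Teo ∩ Lila ∩ Gita: 12:20-12:40, 14:10-14:45, 15:20-18:45.
The first common window of at least 30 minutes is 14:10-14:45, so the earliest start is 14:10.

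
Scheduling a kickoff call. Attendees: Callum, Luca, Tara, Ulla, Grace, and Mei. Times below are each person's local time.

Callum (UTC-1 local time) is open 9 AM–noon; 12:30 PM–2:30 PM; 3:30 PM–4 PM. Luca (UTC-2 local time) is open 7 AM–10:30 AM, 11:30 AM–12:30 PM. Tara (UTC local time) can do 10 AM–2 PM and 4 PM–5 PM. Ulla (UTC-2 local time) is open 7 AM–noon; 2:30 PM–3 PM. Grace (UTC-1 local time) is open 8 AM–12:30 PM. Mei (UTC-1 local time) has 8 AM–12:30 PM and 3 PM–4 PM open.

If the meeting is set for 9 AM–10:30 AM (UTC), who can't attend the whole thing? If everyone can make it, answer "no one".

Callum in UTC: 10:00-13:00, 13:30-15:30, 16:30-17:00 (add 1h to convert from UTC-1).
Luca in UTC: 09:00-12:30, 13:30-14:30 (add 2h to convert from UTC-2).
Tara in UTC: 10:00-14:00, 16:00-17:00.
Ulla in UTC: 09:00-14:00, 16:30-17:00 (add 2h to convert from UTC-2).
Grace in UTC: 09:00-13:30 (add 1h to convert from UTC-1).
Mei in UTC: 09:00-13:30, 16:00-17:00 (add 1h to convert from UTC-1).
Callum: not fully free for 09:00-10:30. Luca: free for 09:00-10:30. Tara: not fully free for 09:00-10:30. Ulla: free for 09:00-10:30. Grace: free for 09:00-10:30. Mei: free for 09:00-10:30.

Callum, Tara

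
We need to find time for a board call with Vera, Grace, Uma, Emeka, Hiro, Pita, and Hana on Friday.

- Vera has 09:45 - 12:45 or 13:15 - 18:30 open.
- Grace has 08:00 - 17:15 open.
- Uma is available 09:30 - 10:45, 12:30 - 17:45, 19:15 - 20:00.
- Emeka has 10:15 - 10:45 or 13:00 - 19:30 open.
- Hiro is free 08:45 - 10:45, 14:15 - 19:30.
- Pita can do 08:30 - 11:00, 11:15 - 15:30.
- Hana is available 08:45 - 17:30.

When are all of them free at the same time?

Vera ∩ Grace: 09:45-12:45, 13:15-17:15.
Vera ∩ Grace ∩ Uma: 09:45-10:45, 12:30-12:45, 13:15-17:15.
Vera ∩ Grace ∩ Uma ∩ Emeka: 10:15-10:45, 13:15-17:15.
Vera ∩ Grace ∩ Uma ∩ Emeka ∩ Hiro: 10:15-10:45, 14:15-17:15.
Vera ∩ Grace ∩ Uma ∩ Emeka ∩ Hiro ∩ Pita: 10:15-10:45, 14:15-15:30.
Vera ∩ Grace ∩ Uma ∩ Emeka ∩ Hiro ∩ Pita ∩ Hana: 10:15-10:45, 14:15-15:30.
So the common availability across everyone is 10:15-10:45, 14:15-15:30.

10:15-10:45, 14:15-15:30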